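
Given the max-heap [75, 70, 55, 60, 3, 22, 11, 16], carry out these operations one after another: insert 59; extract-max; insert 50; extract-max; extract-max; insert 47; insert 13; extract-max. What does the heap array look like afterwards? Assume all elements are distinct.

[55, 50, 22, 47, 3, 13, 11, 16]

insert 59:
  append 59 at index 8 → [75, 70, 55, 60, 3, 22, 11, 16, 59] (no swap needed)
extract-max → returns 75:
  remove root 75; move last element 59 to root → [59, 70, 55, 60, 3, 22, 11, 16]
  59 vs larger child 70 at index 1, swap → [70, 59, 55, 60, 3, 22, 11, 16]
  59 vs larger child 60 at index 3, swap → [70, 60, 55, 59, 3, 22, 11, 16]
insert 50:
  append 50 at index 8 → [70, 60, 55, 59, 3, 22, 11, 16, 50] (no swap needed)
extract-max → returns 70:
  remove root 70; move last element 50 to root → [50, 60, 55, 59, 3, 22, 11, 16]
  50 vs larger child 60 at index 1, swap → [60, 50, 55, 59, 3, 22, 11, 16]
  50 vs larger child 59 at index 3, swap → [60, 59, 55, 50, 3, 22, 11, 16]
extract-max → returns 60:
  remove root 60; move last element 16 to root → [16, 59, 55, 50, 3, 22, 11]
  16 vs larger child 59 at index 1, swap → [59, 16, 55, 50, 3, 22, 11]
  16 vs larger child 50 at index 3, swap → [59, 50, 55, 16, 3, 22, 11]
insert 47:
  append 47 at index 7 → [59, 50, 55, 16, 3, 22, 11, 47]
  47 > parent 16 at index 3, swap → [59, 50, 55, 47, 3, 22, 11, 16]
insert 13:
  append 13 at index 8 → [59, 50, 55, 47, 3, 22, 11, 16, 13] (no swap needed)
extract-max → returns 59:
  remove root 59; move last element 13 to root → [13, 50, 55, 47, 3, 22, 11, 16]
  13 vs larger child 55 at index 2, swap → [55, 50, 13, 47, 3, 22, 11, 16]
  13 vs larger child 22 at index 5, swap → [55, 50, 22, 47, 3, 13, 11, 16]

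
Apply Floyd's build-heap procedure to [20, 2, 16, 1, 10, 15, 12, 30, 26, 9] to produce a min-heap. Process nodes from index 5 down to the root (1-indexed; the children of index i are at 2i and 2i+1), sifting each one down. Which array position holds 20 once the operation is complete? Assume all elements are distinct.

sift down from index 5:
  10 vs only child 9 at index 10, swap → [20, 2, 16, 1, 9, 15, 12, 30, 26, 10]
sift down from index 4: already satisfies heap property
sift down from index 3:
  16 vs smaller child 12 at index 7, swap → [20, 2, 12, 1, 9, 15, 16, 30, 26, 10]
sift down from index 2:
  2 vs smaller child 1 at index 4, swap → [20, 1, 12, 2, 9, 15, 16, 30, 26, 10]
sift down from index 1:
  20 vs smaller child 1 at index 2, swap → [1, 20, 12, 2, 9, 15, 16, 30, 26, 10]
  20 vs smaller child 2 at index 4, swap → [1, 2, 12, 20, 9, 15, 16, 30, 26, 10]
resulting array: [1, 2, 12, 20, 9, 15, 16, 30, 26, 10]

4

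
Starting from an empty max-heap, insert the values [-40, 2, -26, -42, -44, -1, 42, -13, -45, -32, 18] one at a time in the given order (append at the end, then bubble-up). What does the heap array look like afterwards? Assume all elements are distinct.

Insert -40:
  append -40 at index 0 → [-40] (no swap needed)
Insert 2:
  append 2 at index 1 → [-40, 2]
  2 > parent -40 at index 0, swap → [2, -40]
Insert -26:
  append -26 at index 2 → [2, -40, -26] (no swap needed)
Insert -42:
  append -42 at index 3 → [2, -40, -26, -42] (no swap needed)
Insert -44:
  append -44 at index 4 → [2, -40, -26, -42, -44] (no swap needed)
Insert -1:
  append -1 at index 5 → [2, -40, -26, -42, -44, -1]
  -1 > parent -26 at index 2, swap → [2, -40, -1, -42, -44, -26]
Insert 42:
  append 42 at index 6 → [2, -40, -1, -42, -44, -26, 42]
  42 > parent -1 at index 2, swap → [2, -40, 42, -42, -44, -26, -1]
  42 > parent 2 at index 0, swap → [42, -40, 2, -42, -44, -26, -1]
Insert -13:
  append -13 at index 7 → [42, -40, 2, -42, -44, -26, -1, -13]
  -13 > parent -42 at index 3, swap → [42, -40, 2, -13, -44, -26, -1, -42]
  -13 > parent -40 at index 1, swap → [42, -13, 2, -40, -44, -26, -1, -42]
Insert -45:
  append -45 at index 8 → [42, -13, 2, -40, -44, -26, -1, -42, -45] (no swap needed)
Insert -32:
  append -32 at index 9 → [42, -13, 2, -40, -44, -26, -1, -42, -45, -32]
  -32 > parent -44 at index 4, swap → [42, -13, 2, -40, -32, -26, -1, -42, -45, -44]
Insert 18:
  append 18 at index 10 → [42, -13, 2, -40, -32, -26, -1, -42, -45, -44, 18]
  18 > parent -32 at index 4, swap → [42, -13, 2, -40, 18, -26, -1, -42, -45, -44, -32]
  18 > parent -13 at index 1, swap → [42, 18, 2, -40, -13, -26, -1, -42, -45, -44, -32]

[42, 18, 2, -40, -13, -26, -1, -42, -45, -44, -32]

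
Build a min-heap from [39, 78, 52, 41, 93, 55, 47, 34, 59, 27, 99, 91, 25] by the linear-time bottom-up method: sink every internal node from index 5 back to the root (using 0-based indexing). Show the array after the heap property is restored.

sift down from index 5:
  55 vs smaller child 25 at index 12, swap → [39, 78, 52, 41, 93, 25, 47, 34, 59, 27, 99, 91, 55]
sift down from index 4:
  93 vs smaller child 27 at index 9, swap → [39, 78, 52, 41, 27, 25, 47, 34, 59, 93, 99, 91, 55]
sift down from index 3:
  41 vs smaller child 34 at index 7, swap → [39, 78, 52, 34, 27, 25, 47, 41, 59, 93, 99, 91, 55]
sift down from index 2:
  52 vs smaller child 25 at index 5, swap → [39, 78, 25, 34, 27, 52, 47, 41, 59, 93, 99, 91, 55]
sift down from index 1:
  78 vs smaller child 27 at index 4, swap → [39, 27, 25, 34, 78, 52, 47, 41, 59, 93, 99, 91, 55]
sift down from index 0:
  39 vs smaller child 25 at index 2, swap → [25, 27, 39, 34, 78, 52, 47, 41, 59, 93, 99, 91, 55]

[25, 27, 39, 34, 78, 52, 47, 41, 59, 93, 99, 91, 55]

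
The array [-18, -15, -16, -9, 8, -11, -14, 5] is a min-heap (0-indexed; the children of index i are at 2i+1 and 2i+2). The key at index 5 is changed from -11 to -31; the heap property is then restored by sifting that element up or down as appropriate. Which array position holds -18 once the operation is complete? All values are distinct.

2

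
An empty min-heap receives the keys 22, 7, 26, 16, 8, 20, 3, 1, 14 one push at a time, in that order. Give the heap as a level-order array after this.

Insert 22:
  append 22 at index 0 → [22] (no swap needed)
Insert 7:
  append 7 at index 1 → [22, 7]
  7 < parent 22 at index 0, swap → [7, 22]
Insert 26:
  append 26 at index 2 → [7, 22, 26] (no swap needed)
Insert 16:
  append 16 at index 3 → [7, 22, 26, 16]
  16 < parent 22 at index 1, swap → [7, 16, 26, 22]
Insert 8:
  append 8 at index 4 → [7, 16, 26, 22, 8]
  8 < parent 16 at index 1, swap → [7, 8, 26, 22, 16]
Insert 20:
  append 20 at index 5 → [7, 8, 26, 22, 16, 20]
  20 < parent 26 at index 2, swap → [7, 8, 20, 22, 16, 26]
Insert 3:
  append 3 at index 6 → [7, 8, 20, 22, 16, 26, 3]
  3 < parent 20 at index 2, swap → [7, 8, 3, 22, 16, 26, 20]
  3 < parent 7 at index 0, swap → [3, 8, 7, 22, 16, 26, 20]
Insert 1:
  append 1 at index 7 → [3, 8, 7, 22, 16, 26, 20, 1]
  1 < parent 22 at index 3, swap → [3, 8, 7, 1, 16, 26, 20, 22]
  1 < parent 8 at index 1, swap → [3, 1, 7, 8, 16, 26, 20, 22]
  1 < parent 3 at index 0, swap → [1, 3, 7, 8, 16, 26, 20, 22]
Insert 14:
  append 14 at index 8 → [1, 3, 7, 8, 16, 26, 20, 22, 14] (no swap needed)

[1, 3, 7, 8, 16, 26, 20, 22, 14]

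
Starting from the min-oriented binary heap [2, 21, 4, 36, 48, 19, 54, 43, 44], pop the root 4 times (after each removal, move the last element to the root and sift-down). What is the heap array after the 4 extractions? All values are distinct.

[36, 44, 43, 54, 48]

extract-min #1 returns 2:
  remove root 2; move last element 44 to root → [44, 21, 4, 36, 48, 19, 54, 43]
  44 vs smaller child 4 at index 2, swap → [4, 21, 44, 36, 48, 19, 54, 43]
  44 vs smaller child 19 at index 5, swap → [4, 21, 19, 36, 48, 44, 54, 43]
extract-min #2 returns 4:
  remove root 4; move last element 43 to root → [43, 21, 19, 36, 48, 44, 54]
  43 vs smaller child 19 at index 2, swap → [19, 21, 43, 36, 48, 44, 54]
extract-min #3 returns 19:
  remove root 19; move last element 54 to root → [54, 21, 43, 36, 48, 44]
  54 vs smaller child 21 at index 1, swap → [21, 54, 43, 36, 48, 44]
  54 vs smaller child 36 at index 3, swap → [21, 36, 43, 54, 48, 44]
extract-min #4 returns 21:
  remove root 21; move last element 44 to root → [44, 36, 43, 54, 48]
  44 vs smaller child 36 at index 1, swap → [36, 44, 43, 54, 48]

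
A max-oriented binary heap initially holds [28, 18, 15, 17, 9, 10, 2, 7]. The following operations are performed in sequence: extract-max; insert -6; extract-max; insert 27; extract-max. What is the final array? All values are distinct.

extract-max → returns 28:
  remove root 28; move last element 7 to root → [7, 18, 15, 17, 9, 10, 2]
  7 vs larger child 18 at index 1, swap → [18, 7, 15, 17, 9, 10, 2]
  7 vs larger child 17 at index 3, swap → [18, 17, 15, 7, 9, 10, 2]
insert -6:
  append -6 at index 7 → [18, 17, 15, 7, 9, 10, 2, -6] (no swap needed)
extract-max → returns 18:
  remove root 18; move last element -6 to root → [-6, 17, 15, 7, 9, 10, 2]
  -6 vs larger child 17 at index 1, swap → [17, -6, 15, 7, 9, 10, 2]
  -6 vs larger child 9 at index 4, swap → [17, 9, 15, 7, -6, 10, 2]
insert 27:
  append 27 at index 7 → [17, 9, 15, 7, -6, 10, 2, 27]
  27 > parent 7 at index 3, swap → [17, 9, 15, 27, -6, 10, 2, 7]
  27 > parent 9 at index 1, swap → [17, 27, 15, 9, -6, 10, 2, 7]
  27 > parent 17 at index 0, swap → [27, 17, 15, 9, -6, 10, 2, 7]
extract-max → returns 27:
  remove root 27; move last element 7 to root → [7, 17, 15, 9, -6, 10, 2]
  7 vs larger child 17 at index 1, swap → [17, 7, 15, 9, -6, 10, 2]
  7 vs larger child 9 at index 3, swap → [17, 9, 15, 7, -6, 10, 2]

[17, 9, 15, 7, -6, 10, 2]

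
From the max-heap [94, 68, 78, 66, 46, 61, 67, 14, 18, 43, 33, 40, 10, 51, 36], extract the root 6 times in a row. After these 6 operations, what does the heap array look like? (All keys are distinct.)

[51, 46, 40, 36, 43, 10, 33, 14, 18]

extract-max #1 returns 94:
  remove root 94; move last element 36 to root → [36, 68, 78, 66, 46, 61, 67, 14, 18, 43, 33, 40, 10, 51]
  36 vs larger child 78 at index 2, swap → [78, 68, 36, 66, 46, 61, 67, 14, 18, 43, 33, 40, 10, 51]
  36 vs larger child 67 at index 6, swap → [78, 68, 67, 66, 46, 61, 36, 14, 18, 43, 33, 40, 10, 51]
  36 vs only child 51 at index 13, swap → [78, 68, 67, 66, 46, 61, 51, 14, 18, 43, 33, 40, 10, 36]
extract-max #2 returns 78:
  remove root 78; move last element 36 to root → [36, 68, 67, 66, 46, 61, 51, 14, 18, 43, 33, 40, 10]
  36 vs larger child 68 at index 1, swap → [68, 36, 67, 66, 46, 61, 51, 14, 18, 43, 33, 40, 10]
  36 vs larger child 66 at index 3, swap → [68, 66, 67, 36, 46, 61, 51, 14, 18, 43, 33, 40, 10]
extract-max #3 returns 68:
  remove root 68; move last element 10 to root → [10, 66, 67, 36, 46, 61, 51, 14, 18, 43, 33, 40]
  10 vs larger child 67 at index 2, swap → [67, 66, 10, 36, 46, 61, 51, 14, 18, 43, 33, 40]
  10 vs larger child 61 at index 5, swap → [67, 66, 61, 36, 46, 10, 51, 14, 18, 43, 33, 40]
  10 vs only child 40 at index 11, swap → [67, 66, 61, 36, 46, 40, 51, 14, 18, 43, 33, 10]
extract-max #4 returns 67:
  remove root 67; move last element 10 to root → [10, 66, 61, 36, 46, 40, 51, 14, 18, 43, 33]
  10 vs larger child 66 at index 1, swap → [66, 10, 61, 36, 46, 40, 51, 14, 18, 43, 33]
  10 vs larger child 46 at index 4, swap → [66, 46, 61, 36, 10, 40, 51, 14, 18, 43, 33]
  10 vs larger child 43 at index 9, swap → [66, 46, 61, 36, 43, 40, 51, 14, 18, 10, 33]
extract-max #5 returns 66:
  remove root 66; move last element 33 to root → [33, 46, 61, 36, 43, 40, 51, 14, 18, 10]
  33 vs larger child 61 at index 2, swap → [61, 46, 33, 36, 43, 40, 51, 14, 18, 10]
  33 vs larger child 51 at index 6, swap → [61, 46, 51, 36, 43, 40, 33, 14, 18, 10]
extract-max #6 returns 61:
  remove root 61; move last element 10 to root → [10, 46, 51, 36, 43, 40, 33, 14, 18]
  10 vs larger child 51 at index 2, swap → [51, 46, 10, 36, 43, 40, 33, 14, 18]
  10 vs larger child 40 at index 5, swap → [51, 46, 40, 36, 43, 10, 33, 14, 18]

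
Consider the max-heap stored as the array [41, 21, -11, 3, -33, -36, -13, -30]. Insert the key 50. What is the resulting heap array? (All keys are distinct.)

append 50 at index 8 → [41, 21, -11, 3, -33, -36, -13, -30, 50]
50 > parent 3 at index 3, swap → [41, 21, -11, 50, -33, -36, -13, -30, 3]
50 > parent 21 at index 1, swap → [41, 50, -11, 21, -33, -36, -13, -30, 3]
50 > parent 41 at index 0, swap → [50, 41, -11, 21, -33, -36, -13, -30, 3]

[50, 41, -11, 21, -33, -36, -13, -30, 3]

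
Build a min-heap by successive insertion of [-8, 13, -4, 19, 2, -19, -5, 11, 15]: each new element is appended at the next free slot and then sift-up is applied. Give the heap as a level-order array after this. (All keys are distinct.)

[-19, 2, -8, 11, 13, -4, -5, 19, 15]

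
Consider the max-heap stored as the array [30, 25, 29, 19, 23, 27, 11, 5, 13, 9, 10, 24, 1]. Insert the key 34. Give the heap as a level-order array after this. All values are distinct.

append 34 at index 13 → [30, 25, 29, 19, 23, 27, 11, 5, 13, 9, 10, 24, 1, 34]
34 > parent 11 at index 6, swap → [30, 25, 29, 19, 23, 27, 34, 5, 13, 9, 10, 24, 1, 11]
34 > parent 29 at index 2, swap → [30, 25, 34, 19, 23, 27, 29, 5, 13, 9, 10, 24, 1, 11]
34 > parent 30 at index 0, swap → [34, 25, 30, 19, 23, 27, 29, 5, 13, 9, 10, 24, 1, 11]

[34, 25, 30, 19, 23, 27, 29, 5, 13, 9, 10, 24, 1, 11]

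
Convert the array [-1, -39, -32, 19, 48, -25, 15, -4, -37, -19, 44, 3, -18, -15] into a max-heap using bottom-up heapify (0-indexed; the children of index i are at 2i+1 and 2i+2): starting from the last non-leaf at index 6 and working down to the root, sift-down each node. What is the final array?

[48, 44, 15, 19, -1, 3, -15, -4, -37, -19, -39, -25, -18, -32]

sift down from index 6: already satisfies heap property
sift down from index 5:
  -25 vs larger child 3 at index 11, swap → [-1, -39, -32, 19, 48, 3, 15, -4, -37, -19, 44, -25, -18, -15]
sift down from index 4: already satisfies heap property
sift down from index 3: already satisfies heap property
sift down from index 2:
  -32 vs larger child 15 at index 6, swap → [-1, -39, 15, 19, 48, 3, -32, -4, -37, -19, 44, -25, -18, -15]
  -32 vs only child -15 at index 13, swap → [-1, -39, 15, 19, 48, 3, -15, -4, -37, -19, 44, -25, -18, -32]
sift down from index 1:
  -39 vs larger child 48 at index 4, swap → [-1, 48, 15, 19, -39, 3, -15, -4, -37, -19, 44, -25, -18, -32]
  -39 vs larger child 44 at index 10, swap → [-1, 48, 15, 19, 44, 3, -15, -4, -37, -19, -39, -25, -18, -32]
sift down from index 0:
  -1 vs larger child 48 at index 1, swap → [48, -1, 15, 19, 44, 3, -15, -4, -37, -19, -39, -25, -18, -32]
  -1 vs larger child 44 at index 4, swap → [48, 44, 15, 19, -1, 3, -15, -4, -37, -19, -39, -25, -18, -32]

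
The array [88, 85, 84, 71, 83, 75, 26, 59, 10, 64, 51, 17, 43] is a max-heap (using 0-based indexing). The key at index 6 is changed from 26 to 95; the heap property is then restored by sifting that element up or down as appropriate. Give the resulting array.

set index 6 from 26 to 95 → [88, 85, 84, 71, 83, 75, 95, 59, 10, 64, 51, 17, 43]
95 > parent 84 at index 2, swap → [88, 85, 95, 71, 83, 75, 84, 59, 10, 64, 51, 17, 43]
95 > parent 88 at index 0, swap → [95, 85, 88, 71, 83, 75, 84, 59, 10, 64, 51, 17, 43]

[95, 85, 88, 71, 83, 75, 84, 59, 10, 64, 51, 17, 43]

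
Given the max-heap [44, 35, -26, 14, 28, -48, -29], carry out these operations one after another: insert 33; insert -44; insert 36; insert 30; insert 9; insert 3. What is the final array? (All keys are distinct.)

[44, 36, 9, 33, 35, 3, -29, 14, -44, 28, 30, -48, -26]

insert 33:
  append 33 at index 7 → [44, 35, -26, 14, 28, -48, -29, 33]
  33 > parent 14 at index 3, swap → [44, 35, -26, 33, 28, -48, -29, 14]
insert -44:
  append -44 at index 8 → [44, 35, -26, 33, 28, -48, -29, 14, -44] (no swap needed)
insert 36:
  append 36 at index 9 → [44, 35, -26, 33, 28, -48, -29, 14, -44, 36]
  36 > parent 28 at index 4, swap → [44, 35, -26, 33, 36, -48, -29, 14, -44, 28]
  36 > parent 35 at index 1, swap → [44, 36, -26, 33, 35, -48, -29, 14, -44, 28]
insert 30:
  append 30 at index 10 → [44, 36, -26, 33, 35, -48, -29, 14, -44, 28, 30] (no swap needed)
insert 9:
  append 9 at index 11 → [44, 36, -26, 33, 35, -48, -29, 14, -44, 28, 30, 9]
  9 > parent -48 at index 5, swap → [44, 36, -26, 33, 35, 9, -29, 14, -44, 28, 30, -48]
  9 > parent -26 at index 2, swap → [44, 36, 9, 33, 35, -26, -29, 14, -44, 28, 30, -48]
insert 3:
  append 3 at index 12 → [44, 36, 9, 33, 35, -26, -29, 14, -44, 28, 30, -48, 3]
  3 > parent -26 at index 5, swap → [44, 36, 9, 33, 35, 3, -29, 14, -44, 28, 30, -48, -26]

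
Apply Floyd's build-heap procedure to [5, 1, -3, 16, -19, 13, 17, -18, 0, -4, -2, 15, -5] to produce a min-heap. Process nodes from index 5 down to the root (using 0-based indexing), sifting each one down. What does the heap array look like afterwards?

sift down from index 5:
  13 vs smaller child -5 at index 12, swap → [5, 1, -3, 16, -19, -5, 17, -18, 0, -4, -2, 15, 13]
sift down from index 4: already satisfies heap property
sift down from index 3:
  16 vs smaller child -18 at index 7, swap → [5, 1, -3, -18, -19, -5, 17, 16, 0, -4, -2, 15, 13]
sift down from index 2:
  -3 vs smaller child -5 at index 5, swap → [5, 1, -5, -18, -19, -3, 17, 16, 0, -4, -2, 15, 13]
sift down from index 1:
  1 vs smaller child -19 at index 4, swap → [5, -19, -5, -18, 1, -3, 17, 16, 0, -4, -2, 15, 13]
  1 vs smaller child -4 at index 9, swap → [5, -19, -5, -18, -4, -3, 17, 16, 0, 1, -2, 15, 13]
sift down from index 0:
  5 vs smaller child -19 at index 1, swap → [-19, 5, -5, -18, -4, -3, 17, 16, 0, 1, -2, 15, 13]
  5 vs smaller child -18 at index 3, swap → [-19, -18, -5, 5, -4, -3, 17, 16, 0, 1, -2, 15, 13]
  5 vs smaller child 0 at index 8, swap → [-19, -18, -5, 0, -4, -3, 17, 16, 5, 1, -2, 15, 13]

[-19, -18, -5, 0, -4, -3, 17, 16, 5, 1, -2, 15, 13]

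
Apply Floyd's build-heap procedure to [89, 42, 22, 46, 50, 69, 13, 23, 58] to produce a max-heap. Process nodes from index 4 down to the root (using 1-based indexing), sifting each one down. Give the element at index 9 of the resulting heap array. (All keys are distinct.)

sift down from index 4:
  46 vs larger child 58 at index 9, swap → [89, 42, 22, 58, 50, 69, 13, 23, 46]
sift down from index 3:
  22 vs larger child 69 at index 6, swap → [89, 42, 69, 58, 50, 22, 13, 23, 46]
sift down from index 2:
  42 vs larger child 58 at index 4, swap → [89, 58, 69, 42, 50, 22, 13, 23, 46]
  42 vs larger child 46 at index 9, swap → [89, 58, 69, 46, 50, 22, 13, 23, 42]
sift down from index 1: already satisfies heap property
resulting array: [89, 58, 69, 46, 50, 22, 13, 23, 42]

42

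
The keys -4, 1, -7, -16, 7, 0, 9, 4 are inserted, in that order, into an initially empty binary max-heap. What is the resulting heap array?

[9, 4, 7, 1, -4, -7, 0, -16]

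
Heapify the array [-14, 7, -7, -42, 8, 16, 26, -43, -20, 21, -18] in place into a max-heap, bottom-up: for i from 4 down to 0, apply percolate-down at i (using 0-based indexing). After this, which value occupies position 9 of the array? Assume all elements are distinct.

7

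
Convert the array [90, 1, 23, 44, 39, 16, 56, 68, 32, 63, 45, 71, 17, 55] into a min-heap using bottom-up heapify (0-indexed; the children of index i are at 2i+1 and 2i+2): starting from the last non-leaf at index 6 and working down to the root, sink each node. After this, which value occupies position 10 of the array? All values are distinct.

45

sift down from index 6:
  56 vs only child 55 at index 13, swap → [90, 1, 23, 44, 39, 16, 55, 68, 32, 63, 45, 71, 17, 56]
sift down from index 5: already satisfies heap property
sift down from index 4: already satisfies heap property
sift down from index 3:
  44 vs smaller child 32 at index 8, swap → [90, 1, 23, 32, 39, 16, 55, 68, 44, 63, 45, 71, 17, 56]
sift down from index 2:
  23 vs smaller child 16 at index 5, swap → [90, 1, 16, 32, 39, 23, 55, 68, 44, 63, 45, 71, 17, 56]
  23 vs smaller child 17 at index 12, swap → [90, 1, 16, 32, 39, 17, 55, 68, 44, 63, 45, 71, 23, 56]
sift down from index 1: already satisfies heap property
sift down from index 0:
  90 vs smaller child 1 at index 1, swap → [1, 90, 16, 32, 39, 17, 55, 68, 44, 63, 45, 71, 23, 56]
  90 vs smaller child 32 at index 3, swap → [1, 32, 16, 90, 39, 17, 55, 68, 44, 63, 45, 71, 23, 56]
  90 vs smaller child 44 at index 8, swap → [1, 32, 16, 44, 39, 17, 55, 68, 90, 63, 45, 71, 23, 56]
resulting array: [1, 32, 16, 44, 39, 17, 55, 68, 90, 63, 45, 71, 23, 56]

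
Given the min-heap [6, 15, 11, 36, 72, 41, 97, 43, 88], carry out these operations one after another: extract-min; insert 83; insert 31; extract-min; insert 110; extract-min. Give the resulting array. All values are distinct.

extract-min → returns 6:
  remove root 6; move last element 88 to root → [88, 15, 11, 36, 72, 41, 97, 43]
  88 vs smaller child 11 at index 2, swap → [11, 15, 88, 36, 72, 41, 97, 43]
  88 vs smaller child 41 at index 5, swap → [11, 15, 41, 36, 72, 88, 97, 43]
insert 83:
  append 83 at index 8 → [11, 15, 41, 36, 72, 88, 97, 43, 83] (no swap needed)
insert 31:
  append 31 at index 9 → [11, 15, 41, 36, 72, 88, 97, 43, 83, 31]
  31 < parent 72 at index 4, swap → [11, 15, 41, 36, 31, 88, 97, 43, 83, 72]
extract-min → returns 11:
  remove root 11; move last element 72 to root → [72, 15, 41, 36, 31, 88, 97, 43, 83]
  72 vs smaller child 15 at index 1, swap → [15, 72, 41, 36, 31, 88, 97, 43, 83]
  72 vs smaller child 31 at index 4, swap → [15, 31, 41, 36, 72, 88, 97, 43, 83]
insert 110:
  append 110 at index 9 → [15, 31, 41, 36, 72, 88, 97, 43, 83, 110] (no swap needed)
extract-min → returns 15:
  remove root 15; move last element 110 to root → [110, 31, 41, 36, 72, 88, 97, 43, 83]
  110 vs smaller child 31 at index 1, swap → [31, 110, 41, 36, 72, 88, 97, 43, 83]
  110 vs smaller child 36 at index 3, swap → [31, 36, 41, 110, 72, 88, 97, 43, 83]
  110 vs smaller child 43 at index 7, swap → [31, 36, 41, 43, 72, 88, 97, 110, 83]

[31, 36, 41, 43, 72, 88, 97, 110, 83]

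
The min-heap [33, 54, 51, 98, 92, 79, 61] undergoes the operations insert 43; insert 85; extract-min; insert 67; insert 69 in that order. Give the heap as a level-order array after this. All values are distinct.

insert 43:
  append 43 at index 7 → [33, 54, 51, 98, 92, 79, 61, 43]
  43 < parent 98 at index 3, swap → [33, 54, 51, 43, 92, 79, 61, 98]
  43 < parent 54 at index 1, swap → [33, 43, 51, 54, 92, 79, 61, 98]
insert 85:
  append 85 at index 8 → [33, 43, 51, 54, 92, 79, 61, 98, 85] (no swap needed)
extract-min → returns 33:
  remove root 33; move last element 85 to root → [85, 43, 51, 54, 92, 79, 61, 98]
  85 vs smaller child 43 at index 1, swap → [43, 85, 51, 54, 92, 79, 61, 98]
  85 vs smaller child 54 at index 3, swap → [43, 54, 51, 85, 92, 79, 61, 98]
insert 67:
  append 67 at index 8 → [43, 54, 51, 85, 92, 79, 61, 98, 67]
  67 < parent 85 at index 3, swap → [43, 54, 51, 67, 92, 79, 61, 98, 85]
insert 69:
  append 69 at index 9 → [43, 54, 51, 67, 92, 79, 61, 98, 85, 69]
  69 < parent 92 at index 4, swap → [43, 54, 51, 67, 69, 79, 61, 98, 85, 92]

[43, 54, 51, 67, 69, 79, 61, 98, 85, 92]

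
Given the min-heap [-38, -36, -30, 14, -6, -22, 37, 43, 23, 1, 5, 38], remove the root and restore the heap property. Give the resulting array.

remove root -38; move last element 38 to root → [38, -36, -30, 14, -6, -22, 37, 43, 23, 1, 5]
38 vs smaller child -36 at index 1, swap → [-36, 38, -30, 14, -6, -22, 37, 43, 23, 1, 5]
38 vs smaller child -6 at index 4, swap → [-36, -6, -30, 14, 38, -22, 37, 43, 23, 1, 5]
38 vs smaller child 1 at index 9, swap → [-36, -6, -30, 14, 1, -22, 37, 43, 23, 38, 5]

[-36, -6, -30, 14, 1, -22, 37, 43, 23, 38, 5]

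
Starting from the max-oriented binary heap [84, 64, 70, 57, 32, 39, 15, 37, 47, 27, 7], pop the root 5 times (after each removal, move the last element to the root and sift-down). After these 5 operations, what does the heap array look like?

[39, 37, 15, 27, 32, 7]

extract-max #1 returns 84:
  remove root 84; move last element 7 to root → [7, 64, 70, 57, 32, 39, 15, 37, 47, 27]
  7 vs larger child 70 at index 2, swap → [70, 64, 7, 57, 32, 39, 15, 37, 47, 27]
  7 vs larger child 39 at index 5, swap → [70, 64, 39, 57, 32, 7, 15, 37, 47, 27]
extract-max #2 returns 70:
  remove root 70; move last element 27 to root → [27, 64, 39, 57, 32, 7, 15, 37, 47]
  27 vs larger child 64 at index 1, swap → [64, 27, 39, 57, 32, 7, 15, 37, 47]
  27 vs larger child 57 at index 3, swap → [64, 57, 39, 27, 32, 7, 15, 37, 47]
  27 vs larger child 47 at index 8, swap → [64, 57, 39, 47, 32, 7, 15, 37, 27]
extract-max #3 returns 64:
  remove root 64; move last element 27 to root → [27, 57, 39, 47, 32, 7, 15, 37]
  27 vs larger child 57 at index 1, swap → [57, 27, 39, 47, 32, 7, 15, 37]
  27 vs larger child 47 at index 3, swap → [57, 47, 39, 27, 32, 7, 15, 37]
  27 vs only child 37 at index 7, swap → [57, 47, 39, 37, 32, 7, 15, 27]
extract-max #4 returns 57:
  remove root 57; move last element 27 to root → [27, 47, 39, 37, 32, 7, 15]
  27 vs larger child 47 at index 1, swap → [47, 27, 39, 37, 32, 7, 15]
  27 vs larger child 37 at index 3, swap → [47, 37, 39, 27, 32, 7, 15]
extract-max #5 returns 47:
  remove root 47; move last element 15 to root → [15, 37, 39, 27, 32, 7]
  15 vs larger child 39 at index 2, swap → [39, 37, 15, 27, 32, 7]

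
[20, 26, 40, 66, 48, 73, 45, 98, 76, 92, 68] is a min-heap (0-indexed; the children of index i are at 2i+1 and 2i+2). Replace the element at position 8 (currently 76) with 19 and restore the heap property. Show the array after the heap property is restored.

set index 8 from 76 to 19 → [20, 26, 40, 66, 48, 73, 45, 98, 19, 92, 68]
19 < parent 66 at index 3, swap → [20, 26, 40, 19, 48, 73, 45, 98, 66, 92, 68]
19 < parent 26 at index 1, swap → [20, 19, 40, 26, 48, 73, 45, 98, 66, 92, 68]
19 < parent 20 at index 0, swap → [19, 20, 40, 26, 48, 73, 45, 98, 66, 92, 68]

[19, 20, 40, 26, 48, 73, 45, 98, 66, 92, 68]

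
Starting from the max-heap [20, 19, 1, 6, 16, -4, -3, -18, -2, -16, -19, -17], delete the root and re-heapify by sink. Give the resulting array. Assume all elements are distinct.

[19, 16, 1, 6, -16, -4, -3, -18, -2, -17, -19]

remove root 20; move last element -17 to root → [-17, 19, 1, 6, 16, -4, -3, -18, -2, -16, -19]
-17 vs larger child 19 at index 1, swap → [19, -17, 1, 6, 16, -4, -3, -18, -2, -16, -19]
-17 vs larger child 16 at index 4, swap → [19, 16, 1, 6, -17, -4, -3, -18, -2, -16, -19]
-17 vs larger child -16 at index 9, swap → [19, 16, 1, 6, -16, -4, -3, -18, -2, -17, -19]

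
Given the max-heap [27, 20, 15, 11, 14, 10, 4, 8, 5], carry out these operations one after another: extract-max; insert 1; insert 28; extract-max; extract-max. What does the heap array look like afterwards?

[15, 14, 10, 11, 5, 1, 4, 8]

extract-max → returns 27:
  remove root 27; move last element 5 to root → [5, 20, 15, 11, 14, 10, 4, 8]
  5 vs larger child 20 at index 1, swap → [20, 5, 15, 11, 14, 10, 4, 8]
  5 vs larger child 14 at index 4, swap → [20, 14, 15, 11, 5, 10, 4, 8]
insert 1:
  append 1 at index 8 → [20, 14, 15, 11, 5, 10, 4, 8, 1] (no swap needed)
insert 28:
  append 28 at index 9 → [20, 14, 15, 11, 5, 10, 4, 8, 1, 28]
  28 > parent 5 at index 4, swap → [20, 14, 15, 11, 28, 10, 4, 8, 1, 5]
  28 > parent 14 at index 1, swap → [20, 28, 15, 11, 14, 10, 4, 8, 1, 5]
  28 > parent 20 at index 0, swap → [28, 20, 15, 11, 14, 10, 4, 8, 1, 5]
extract-max → returns 28:
  remove root 28; move last element 5 to root → [5, 20, 15, 11, 14, 10, 4, 8, 1]
  5 vs larger child 20 at index 1, swap → [20, 5, 15, 11, 14, 10, 4, 8, 1]
  5 vs larger child 14 at index 4, swap → [20, 14, 15, 11, 5, 10, 4, 8, 1]
extract-max → returns 20:
  remove root 20; move last element 1 to root → [1, 14, 15, 11, 5, 10, 4, 8]
  1 vs larger child 15 at index 2, swap → [15, 14, 1, 11, 5, 10, 4, 8]
  1 vs larger child 10 at index 5, swap → [15, 14, 10, 11, 5, 1, 4, 8]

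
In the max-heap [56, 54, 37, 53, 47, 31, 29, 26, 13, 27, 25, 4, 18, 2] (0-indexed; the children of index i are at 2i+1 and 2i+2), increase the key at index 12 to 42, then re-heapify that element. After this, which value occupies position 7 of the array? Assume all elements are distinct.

26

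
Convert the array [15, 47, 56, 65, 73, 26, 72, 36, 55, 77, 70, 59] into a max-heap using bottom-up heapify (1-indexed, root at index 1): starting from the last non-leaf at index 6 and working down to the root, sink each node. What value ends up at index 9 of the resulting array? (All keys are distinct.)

55

sift down from index 6:
  26 vs only child 59 at index 12, swap → [15, 47, 56, 65, 73, 59, 72, 36, 55, 77, 70, 26]
sift down from index 5:
  73 vs larger child 77 at index 10, swap → [15, 47, 56, 65, 77, 59, 72, 36, 55, 73, 70, 26]
sift down from index 4: already satisfies heap property
sift down from index 3:
  56 vs larger child 72 at index 7, swap → [15, 47, 72, 65, 77, 59, 56, 36, 55, 73, 70, 26]
sift down from index 2:
  47 vs larger child 77 at index 5, swap → [15, 77, 72, 65, 47, 59, 56, 36, 55, 73, 70, 26]
  47 vs larger child 73 at index 10, swap → [15, 77, 72, 65, 73, 59, 56, 36, 55, 47, 70, 26]
sift down from index 1:
  15 vs larger child 77 at index 2, swap → [77, 15, 72, 65, 73, 59, 56, 36, 55, 47, 70, 26]
  15 vs larger child 73 at index 5, swap → [77, 73, 72, 65, 15, 59, 56, 36, 55, 47, 70, 26]
  15 vs larger child 70 at index 11, swap → [77, 73, 72, 65, 70, 59, 56, 36, 55, 47, 15, 26]
resulting array: [77, 73, 72, 65, 70, 59, 56, 36, 55, 47, 15, 26]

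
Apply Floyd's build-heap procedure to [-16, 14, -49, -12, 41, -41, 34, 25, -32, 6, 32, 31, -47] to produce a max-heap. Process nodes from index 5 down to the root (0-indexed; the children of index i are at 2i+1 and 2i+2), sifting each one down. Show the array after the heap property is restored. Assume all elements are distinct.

sift down from index 5:
  -41 vs larger child 31 at index 11, swap → [-16, 14, -49, -12, 41, 31, 34, 25, -32, 6, 32, -41, -47]
sift down from index 4: already satisfies heap property
sift down from index 3:
  -12 vs larger child 25 at index 7, swap → [-16, 14, -49, 25, 41, 31, 34, -12, -32, 6, 32, -41, -47]
sift down from index 2:
  -49 vs larger child 34 at index 6, swap → [-16, 14, 34, 25, 41, 31, -49, -12, -32, 6, 32, -41, -47]
sift down from index 1:
  14 vs larger child 41 at index 4, swap → [-16, 41, 34, 25, 14, 31, -49, -12, -32, 6, 32, -41, -47]
  14 vs larger child 32 at index 10, swap → [-16, 41, 34, 25, 32, 31, -49, -12, -32, 6, 14, -41, -47]
sift down from index 0:
  -16 vs larger child 41 at index 1, swap → [41, -16, 34, 25, 32, 31, -49, -12, -32, 6, 14, -41, -47]
  -16 vs larger child 32 at index 4, swap → [41, 32, 34, 25, -16, 31, -49, -12, -32, 6, 14, -41, -47]
  -16 vs larger child 14 at index 10, swap → [41, 32, 34, 25, 14, 31, -49, -12, -32, 6, -16, -41, -47]

[41, 32, 34, 25, 14, 31, -49, -12, -32, 6, -16, -41, -47]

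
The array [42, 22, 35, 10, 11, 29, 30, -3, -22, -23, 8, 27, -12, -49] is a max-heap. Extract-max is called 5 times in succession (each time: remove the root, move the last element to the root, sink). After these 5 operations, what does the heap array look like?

[22, 11, 8, 10, -23, -12, -49, -3, -22]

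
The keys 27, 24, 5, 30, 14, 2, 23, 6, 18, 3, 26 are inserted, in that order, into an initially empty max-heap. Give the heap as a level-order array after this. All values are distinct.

Insert 27:
  append 27 at index 0 → [27] (no swap needed)
Insert 24:
  append 24 at index 1 → [27, 24] (no swap needed)
Insert 5:
  append 5 at index 2 → [27, 24, 5] (no swap needed)
Insert 30:
  append 30 at index 3 → [27, 24, 5, 30]
  30 > parent 24 at index 1, swap → [27, 30, 5, 24]
  30 > parent 27 at index 0, swap → [30, 27, 5, 24]
Insert 14:
  append 14 at index 4 → [30, 27, 5, 24, 14] (no swap needed)
Insert 2:
  append 2 at index 5 → [30, 27, 5, 24, 14, 2] (no swap needed)
Insert 23:
  append 23 at index 6 → [30, 27, 5, 24, 14, 2, 23]
  23 > parent 5 at index 2, swap → [30, 27, 23, 24, 14, 2, 5]
Insert 6:
  append 6 at index 7 → [30, 27, 23, 24, 14, 2, 5, 6] (no swap needed)
Insert 18:
  append 18 at index 8 → [30, 27, 23, 24, 14, 2, 5, 6, 18] (no swap needed)
Insert 3:
  append 3 at index 9 → [30, 27, 23, 24, 14, 2, 5, 6, 18, 3] (no swap needed)
Insert 26:
  append 26 at index 10 → [30, 27, 23, 24, 14, 2, 5, 6, 18, 3, 26]
  26 > parent 14 at index 4, swap → [30, 27, 23, 24, 26, 2, 5, 6, 18, 3, 14]

[30, 27, 23, 24, 26, 2, 5, 6, 18, 3, 14]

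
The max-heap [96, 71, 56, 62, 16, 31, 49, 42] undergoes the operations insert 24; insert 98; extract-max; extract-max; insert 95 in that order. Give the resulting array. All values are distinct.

[95, 71, 56, 62, 16, 31, 49, 24, 42]

insert 24:
  append 24 at index 8 → [96, 71, 56, 62, 16, 31, 49, 42, 24] (no swap needed)
insert 98:
  append 98 at index 9 → [96, 71, 56, 62, 16, 31, 49, 42, 24, 98]
  98 > parent 16 at index 4, swap → [96, 71, 56, 62, 98, 31, 49, 42, 24, 16]
  98 > parent 71 at index 1, swap → [96, 98, 56, 62, 71, 31, 49, 42, 24, 16]
  98 > parent 96 at index 0, swap → [98, 96, 56, 62, 71, 31, 49, 42, 24, 16]
extract-max → returns 98:
  remove root 98; move last element 16 to root → [16, 96, 56, 62, 71, 31, 49, 42, 24]
  16 vs larger child 96 at index 1, swap → [96, 16, 56, 62, 71, 31, 49, 42, 24]
  16 vs larger child 71 at index 4, swap → [96, 71, 56, 62, 16, 31, 49, 42, 24]
extract-max → returns 96:
  remove root 96; move last element 24 to root → [24, 71, 56, 62, 16, 31, 49, 42]
  24 vs larger child 71 at index 1, swap → [71, 24, 56, 62, 16, 31, 49, 42]
  24 vs larger child 62 at index 3, swap → [71, 62, 56, 24, 16, 31, 49, 42]
  24 vs only child 42 at index 7, swap → [71, 62, 56, 42, 16, 31, 49, 24]
insert 95:
  append 95 at index 8 → [71, 62, 56, 42, 16, 31, 49, 24, 95]
  95 > parent 42 at index 3, swap → [71, 62, 56, 95, 16, 31, 49, 24, 42]
  95 > parent 62 at index 1, swap → [71, 95, 56, 62, 16, 31, 49, 24, 42]
  95 > parent 71 at index 0, swap → [95, 71, 56, 62, 16, 31, 49, 24, 42]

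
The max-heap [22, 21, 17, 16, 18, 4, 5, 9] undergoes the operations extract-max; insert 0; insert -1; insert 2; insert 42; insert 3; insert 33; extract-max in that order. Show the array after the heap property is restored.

[33, 21, 17, 16, 18, 4, 5, 0, -1, 2, 9, 3]

extract-max → returns 22:
  remove root 22; move last element 9 to root → [9, 21, 17, 16, 18, 4, 5]
  9 vs larger child 21 at index 1, swap → [21, 9, 17, 16, 18, 4, 5]
  9 vs larger child 18 at index 4, swap → [21, 18, 17, 16, 9, 4, 5]
insert 0:
  append 0 at index 7 → [21, 18, 17, 16, 9, 4, 5, 0] (no swap needed)
insert -1:
  append -1 at index 8 → [21, 18, 17, 16, 9, 4, 5, 0, -1] (no swap needed)
insert 2:
  append 2 at index 9 → [21, 18, 17, 16, 9, 4, 5, 0, -1, 2] (no swap needed)
insert 42:
  append 42 at index 10 → [21, 18, 17, 16, 9, 4, 5, 0, -1, 2, 42]
  42 > parent 9 at index 4, swap → [21, 18, 17, 16, 42, 4, 5, 0, -1, 2, 9]
  42 > parent 18 at index 1, swap → [21, 42, 17, 16, 18, 4, 5, 0, -1, 2, 9]
  42 > parent 21 at index 0, swap → [42, 21, 17, 16, 18, 4, 5, 0, -1, 2, 9]
insert 3:
  append 3 at index 11 → [42, 21, 17, 16, 18, 4, 5, 0, -1, 2, 9, 3] (no swap needed)
insert 33:
  append 33 at index 12 → [42, 21, 17, 16, 18, 4, 5, 0, -1, 2, 9, 3, 33]
  33 > parent 4 at index 5, swap → [42, 21, 17, 16, 18, 33, 5, 0, -1, 2, 9, 3, 4]
  33 > parent 17 at index 2, swap → [42, 21, 33, 16, 18, 17, 5, 0, -1, 2, 9, 3, 4]
extract-max → returns 42:
  remove root 42; move last element 4 to root → [4, 21, 33, 16, 18, 17, 5, 0, -1, 2, 9, 3]
  4 vs larger child 33 at index 2, swap → [33, 21, 4, 16, 18, 17, 5, 0, -1, 2, 9, 3]
  4 vs larger child 17 at index 5, swap → [33, 21, 17, 16, 18, 4, 5, 0, -1, 2, 9, 3]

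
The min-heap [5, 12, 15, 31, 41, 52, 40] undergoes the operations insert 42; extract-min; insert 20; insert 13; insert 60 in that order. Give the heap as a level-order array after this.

[12, 13, 15, 20, 41, 52, 40, 42, 31, 60]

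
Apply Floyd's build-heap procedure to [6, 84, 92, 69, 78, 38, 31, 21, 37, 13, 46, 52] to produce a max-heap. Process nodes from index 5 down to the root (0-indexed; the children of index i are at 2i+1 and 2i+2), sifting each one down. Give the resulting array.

sift down from index 5:
  38 vs only child 52 at index 11, swap → [6, 84, 92, 69, 78, 52, 31, 21, 37, 13, 46, 38]
sift down from index 4: already satisfies heap property
sift down from index 3: already satisfies heap property
sift down from index 2: already satisfies heap property
sift down from index 1: already satisfies heap property
sift down from index 0:
  6 vs larger child 92 at index 2, swap → [92, 84, 6, 69, 78, 52, 31, 21, 37, 13, 46, 38]
  6 vs larger child 52 at index 5, swap → [92, 84, 52, 69, 78, 6, 31, 21, 37, 13, 46, 38]
  6 vs only child 38 at index 11, swap → [92, 84, 52, 69, 78, 38, 31, 21, 37, 13, 46, 6]

[92, 84, 52, 69, 78, 38, 31, 21, 37, 13, 46, 6]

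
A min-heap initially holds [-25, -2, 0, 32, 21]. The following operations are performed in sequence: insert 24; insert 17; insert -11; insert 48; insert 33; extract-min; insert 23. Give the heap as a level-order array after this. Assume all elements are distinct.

insert 24:
  append 24 at index 5 → [-25, -2, 0, 32, 21, 24] (no swap needed)
insert 17:
  append 17 at index 6 → [-25, -2, 0, 32, 21, 24, 17] (no swap needed)
insert -11:
  append -11 at index 7 → [-25, -2, 0, 32, 21, 24, 17, -11]
  -11 < parent 32 at index 3, swap → [-25, -2, 0, -11, 21, 24, 17, 32]
  -11 < parent -2 at index 1, swap → [-25, -11, 0, -2, 21, 24, 17, 32]
insert 48:
  append 48 at index 8 → [-25, -11, 0, -2, 21, 24, 17, 32, 48] (no swap needed)
insert 33:
  append 33 at index 9 → [-25, -11, 0, -2, 21, 24, 17, 32, 48, 33] (no swap needed)
extract-min → returns -25:
  remove root -25; move last element 33 to root → [33, -11, 0, -2, 21, 24, 17, 32, 48]
  33 vs smaller child -11 at index 1, swap → [-11, 33, 0, -2, 21, 24, 17, 32, 48]
  33 vs smaller child -2 at index 3, swap → [-11, -2, 0, 33, 21, 24, 17, 32, 48]
  33 vs smaller child 32 at index 7, swap → [-11, -2, 0, 32, 21, 24, 17, 33, 48]
insert 23:
  append 23 at index 9 → [-11, -2, 0, 32, 21, 24, 17, 33, 48, 23] (no swap needed)

[-11, -2, 0, 32, 21, 24, 17, 33, 48, 23]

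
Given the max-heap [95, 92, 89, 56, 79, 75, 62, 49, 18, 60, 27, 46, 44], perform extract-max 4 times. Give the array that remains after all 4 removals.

[75, 60, 62, 56, 44, 46, 27, 49, 18]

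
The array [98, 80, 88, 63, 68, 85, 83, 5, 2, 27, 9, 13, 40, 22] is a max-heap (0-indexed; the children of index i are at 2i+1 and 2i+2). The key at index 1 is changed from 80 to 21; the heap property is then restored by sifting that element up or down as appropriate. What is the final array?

[98, 68, 88, 63, 27, 85, 83, 5, 2, 21, 9, 13, 40, 22]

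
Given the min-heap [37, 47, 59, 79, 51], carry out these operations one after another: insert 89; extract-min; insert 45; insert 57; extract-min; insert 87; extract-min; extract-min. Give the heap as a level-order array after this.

[57, 79, 59, 87, 89]

insert 89:
  append 89 at index 5 → [37, 47, 59, 79, 51, 89] (no swap needed)
extract-min → returns 37:
  remove root 37; move last element 89 to root → [89, 47, 59, 79, 51]
  89 vs smaller child 47 at index 1, swap → [47, 89, 59, 79, 51]
  89 vs smaller child 51 at index 4, swap → [47, 51, 59, 79, 89]
insert 45:
  append 45 at index 5 → [47, 51, 59, 79, 89, 45]
  45 < parent 59 at index 2, swap → [47, 51, 45, 79, 89, 59]
  45 < parent 47 at index 0, swap → [45, 51, 47, 79, 89, 59]
insert 57:
  append 57 at index 6 → [45, 51, 47, 79, 89, 59, 57] (no swap needed)
extract-min → returns 45:
  remove root 45; move last element 57 to root → [57, 51, 47, 79, 89, 59]
  57 vs smaller child 47 at index 2, swap → [47, 51, 57, 79, 89, 59]
insert 87:
  append 87 at index 6 → [47, 51, 57, 79, 89, 59, 87] (no swap needed)
extract-min → returns 47:
  remove root 47; move last element 87 to root → [87, 51, 57, 79, 89, 59]
  87 vs smaller child 51 at index 1, swap → [51, 87, 57, 79, 89, 59]
  87 vs smaller child 79 at index 3, swap → [51, 79, 57, 87, 89, 59]
extract-min → returns 51:
  remove root 51; move last element 59 to root → [59, 79, 57, 87, 89]
  59 vs smaller child 57 at index 2, swap → [57, 79, 59, 87, 89]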